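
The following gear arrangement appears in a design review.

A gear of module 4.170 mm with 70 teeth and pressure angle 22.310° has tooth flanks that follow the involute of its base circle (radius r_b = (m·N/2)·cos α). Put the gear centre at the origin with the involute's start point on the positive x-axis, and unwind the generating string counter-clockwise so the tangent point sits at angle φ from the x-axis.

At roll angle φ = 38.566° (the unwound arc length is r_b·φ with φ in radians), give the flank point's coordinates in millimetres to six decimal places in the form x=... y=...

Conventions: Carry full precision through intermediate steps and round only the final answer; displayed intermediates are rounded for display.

topology: single-mesh involute geometry — m = 4.170, N = 70
pitch radius r_p = m·N/2 = 4.170·70/2 = 145.950000
base radius r_b = r_p·cos α = 145.950000·cos 22.310° = 135.024690
roll angle φ = 38.566° = 0.67310368 rad
x = r_b·(cos φ + φ·sin φ) = 162.234052
y = r_b·(sin φ − φ·cos φ) = 13.113911

x=162.234052 y=13.113911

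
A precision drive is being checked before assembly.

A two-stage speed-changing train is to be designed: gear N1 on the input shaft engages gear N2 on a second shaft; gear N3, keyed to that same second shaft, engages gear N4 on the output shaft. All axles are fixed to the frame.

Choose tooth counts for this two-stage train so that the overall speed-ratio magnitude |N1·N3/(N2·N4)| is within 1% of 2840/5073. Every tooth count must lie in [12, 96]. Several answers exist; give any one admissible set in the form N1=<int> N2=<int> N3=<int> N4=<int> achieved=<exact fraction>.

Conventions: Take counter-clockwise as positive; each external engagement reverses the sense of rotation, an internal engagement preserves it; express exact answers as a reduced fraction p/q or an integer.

design class (target 2840/5073): fixed-axis compound train
target = 2840/5073 in lowest terms: an exact hit needs N1·N3 = k·2840 and N2·N4 = k·5073 for one integer k, every count in [12, 96]; additionally prefer no 1:1 stage (N1 ≠ N2, N3 ≠ N4)
k = 1: N1·N3 = 2840 = 40·71, N2·N4 = 5073 = 57·89
achieved = 40·71/(57·89) = 2840/5073; |achieved − target| = 0 ≤ 142/25365 ✓

N1=40 N2=57 N3=71 N4=89 achieved=2840/5073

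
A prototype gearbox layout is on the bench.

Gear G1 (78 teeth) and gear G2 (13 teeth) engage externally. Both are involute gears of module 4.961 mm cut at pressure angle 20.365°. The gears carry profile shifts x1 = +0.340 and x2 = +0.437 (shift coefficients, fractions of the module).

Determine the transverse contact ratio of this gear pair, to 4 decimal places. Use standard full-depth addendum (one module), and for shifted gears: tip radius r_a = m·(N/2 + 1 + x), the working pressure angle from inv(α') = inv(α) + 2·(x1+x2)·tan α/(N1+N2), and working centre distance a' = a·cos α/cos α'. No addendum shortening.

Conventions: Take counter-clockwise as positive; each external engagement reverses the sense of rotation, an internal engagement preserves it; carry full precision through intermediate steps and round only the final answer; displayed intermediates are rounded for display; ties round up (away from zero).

1.4569

recognized (one external pair, fixed centres): single-mesh tooth geometry, m = 4.961, N1 = 78, N2 = 13
base radii: r_b1 = 181.385546, r_b2 = 30.230924
tip radii: r_a1 = 200.126740, r_a2 = 39.375457
inv(α') = inv(20.365°) + 2·(+0.340+0.437)·tan α/(78+13) = 0.02210415  ⇒  α' = 22.69503°
a' = a·cos α / cos α' = 225.7255·cos 20.365°/cos 22.69503° = 229.376755
action lengths: √(r_a1²−r_b1²) = 84.557648, √(r_a2²−r_b2²) = 25.229305
base pitch p_b = π·m·cos α = 14.611269
CR = (84.557648 + 25.229305 − 229.376755·sin 22.69503°)/14.611269 = 1.456919
contact ratio ≈ 1.4569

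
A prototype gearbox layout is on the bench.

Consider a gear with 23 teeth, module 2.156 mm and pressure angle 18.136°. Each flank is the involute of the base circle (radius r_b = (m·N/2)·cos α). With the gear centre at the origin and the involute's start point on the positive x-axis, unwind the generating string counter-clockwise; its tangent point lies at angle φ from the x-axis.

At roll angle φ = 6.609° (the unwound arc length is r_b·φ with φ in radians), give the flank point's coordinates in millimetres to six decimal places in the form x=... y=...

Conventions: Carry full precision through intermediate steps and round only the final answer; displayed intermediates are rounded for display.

recognized (one wheel, involute flank): single-mesh tooth geometry, m = 2.156, N = 23
pitch radius r_p = m·N/2 = 2.156·23/2 = 24.794000
base radius r_b = r_p·cos α = 24.794000·cos 18.136° = 23.562243
roll angle φ = 6.609° = 0.11534881 rad
x = r_b·(cos φ + φ·sin φ) = 23.718473
y = r_b·(sin φ − φ·cos φ) = 0.012038

x=23.718473 y=0.012038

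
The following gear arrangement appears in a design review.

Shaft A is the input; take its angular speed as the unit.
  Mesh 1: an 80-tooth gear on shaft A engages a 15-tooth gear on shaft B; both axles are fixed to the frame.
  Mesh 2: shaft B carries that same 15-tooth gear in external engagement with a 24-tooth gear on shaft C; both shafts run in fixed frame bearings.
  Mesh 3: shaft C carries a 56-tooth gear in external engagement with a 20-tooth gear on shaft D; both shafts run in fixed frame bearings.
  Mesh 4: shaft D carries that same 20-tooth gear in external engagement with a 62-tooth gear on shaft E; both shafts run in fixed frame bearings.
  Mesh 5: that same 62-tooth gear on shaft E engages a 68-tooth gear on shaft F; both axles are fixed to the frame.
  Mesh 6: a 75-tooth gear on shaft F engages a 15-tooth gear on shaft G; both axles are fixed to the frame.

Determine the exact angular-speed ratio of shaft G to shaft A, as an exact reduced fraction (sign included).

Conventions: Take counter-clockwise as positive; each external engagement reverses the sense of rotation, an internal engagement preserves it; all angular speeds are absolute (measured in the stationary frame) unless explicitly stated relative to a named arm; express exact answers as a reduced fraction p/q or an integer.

700/51

class = fixed-axis compound train [6 meshes; 6 ratios multiply, 6 sense flips]
mesh 1 [80T→15T]: running ratio 16/3, sense −
mesh 2 [15T→24T]: running ratio 10/3, sense +
mesh 3 [56T→20T]: running ratio 28/3, sense −
mesh 4 [20T→62T]: running ratio 280/93, sense +
mesh 5 [62T→68T]: running ratio 140/51, sense −
mesh 6 [75T→15T]: running ratio 700/51, sense +
ω_out/ω_in = 700/51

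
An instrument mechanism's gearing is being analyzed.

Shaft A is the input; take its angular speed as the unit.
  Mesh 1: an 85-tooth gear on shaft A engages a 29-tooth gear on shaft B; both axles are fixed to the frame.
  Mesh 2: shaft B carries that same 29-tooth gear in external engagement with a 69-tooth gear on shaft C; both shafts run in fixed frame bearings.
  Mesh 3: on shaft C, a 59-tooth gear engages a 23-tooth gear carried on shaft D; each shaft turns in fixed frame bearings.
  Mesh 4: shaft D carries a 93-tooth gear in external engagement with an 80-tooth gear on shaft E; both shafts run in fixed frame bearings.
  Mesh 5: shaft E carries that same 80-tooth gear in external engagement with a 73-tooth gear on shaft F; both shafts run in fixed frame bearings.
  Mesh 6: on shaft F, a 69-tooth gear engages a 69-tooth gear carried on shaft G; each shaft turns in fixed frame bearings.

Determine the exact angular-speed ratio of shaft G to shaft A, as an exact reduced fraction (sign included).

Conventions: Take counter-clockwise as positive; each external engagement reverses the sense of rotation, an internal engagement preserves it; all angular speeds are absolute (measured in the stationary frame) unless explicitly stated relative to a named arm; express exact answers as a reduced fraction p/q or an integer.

155465/38617

class = fixed-axis compound train [6 meshes; 6 ratios multiply, 6 sense flips]
mesh 1 [85T→29T]: running ratio 85/29, sense −
mesh 2 [29T→69T]: running ratio 85/69, sense +
mesh 3 [59T→23T]: running ratio 5015/1587, sense −
mesh 4 [93T→80T]: running ratio 31093/8464, sense +
mesh 5 [80T→73T]: running ratio 155465/38617, sense −
mesh 6 [69T→69T]: running ratio 155465/38617, sense +
ω_out/ω_in = 155465/38617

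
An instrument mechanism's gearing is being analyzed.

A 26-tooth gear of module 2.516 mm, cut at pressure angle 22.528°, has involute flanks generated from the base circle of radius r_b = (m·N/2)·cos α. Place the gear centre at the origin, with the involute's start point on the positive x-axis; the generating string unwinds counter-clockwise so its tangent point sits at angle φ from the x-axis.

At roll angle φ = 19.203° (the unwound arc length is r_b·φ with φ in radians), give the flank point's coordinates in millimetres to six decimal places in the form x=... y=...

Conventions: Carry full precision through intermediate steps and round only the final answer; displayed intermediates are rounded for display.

x=31.861629 y=0.374898

topology: single-mesh involute geometry — m = 2.516, N = 26
pitch radius r_p = m·N/2 = 2.516·26/2 = 32.708000
base radius r_b = r_p·cos α = 32.708000·cos 22.528° = 30.212131
roll angle φ = 19.203° = 0.33515558 rad
x = r_b·(cos φ + φ·sin φ) = 31.861629
y = r_b·(sin φ − φ·cos φ) = 0.374898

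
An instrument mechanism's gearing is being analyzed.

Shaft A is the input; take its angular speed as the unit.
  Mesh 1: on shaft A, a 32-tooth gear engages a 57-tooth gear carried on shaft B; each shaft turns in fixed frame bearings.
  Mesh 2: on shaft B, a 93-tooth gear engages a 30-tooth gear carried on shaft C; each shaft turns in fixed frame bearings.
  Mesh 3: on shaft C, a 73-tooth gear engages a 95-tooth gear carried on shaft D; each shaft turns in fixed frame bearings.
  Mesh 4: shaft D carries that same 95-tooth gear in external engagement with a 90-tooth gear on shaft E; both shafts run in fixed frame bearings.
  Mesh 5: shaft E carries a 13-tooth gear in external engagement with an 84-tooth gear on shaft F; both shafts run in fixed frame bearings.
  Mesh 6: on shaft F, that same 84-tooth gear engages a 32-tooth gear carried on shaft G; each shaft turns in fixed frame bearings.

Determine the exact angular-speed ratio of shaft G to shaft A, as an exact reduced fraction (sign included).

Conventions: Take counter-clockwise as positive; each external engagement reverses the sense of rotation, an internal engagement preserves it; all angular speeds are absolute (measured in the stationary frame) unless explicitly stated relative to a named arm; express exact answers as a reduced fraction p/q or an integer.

class = fixed-axis compound train [6 meshes; 6 ratios multiply, 6 sense flips]
mesh 1 [32T→57T]: running ratio 32/57, sense −
mesh 2 [93T→30T]: running ratio 496/285, sense +
mesh 3 [73T→95T]: running ratio 36208/27075, sense −
mesh 4 [95T→90T]: running ratio 18104/12825, sense +
mesh 5 [13T→84T]: running ratio 58838/269325, sense −
mesh 6 [84T→32T]: running ratio 29419/51300, sense +
ω_out/ω_in = 29419/51300

29419/51300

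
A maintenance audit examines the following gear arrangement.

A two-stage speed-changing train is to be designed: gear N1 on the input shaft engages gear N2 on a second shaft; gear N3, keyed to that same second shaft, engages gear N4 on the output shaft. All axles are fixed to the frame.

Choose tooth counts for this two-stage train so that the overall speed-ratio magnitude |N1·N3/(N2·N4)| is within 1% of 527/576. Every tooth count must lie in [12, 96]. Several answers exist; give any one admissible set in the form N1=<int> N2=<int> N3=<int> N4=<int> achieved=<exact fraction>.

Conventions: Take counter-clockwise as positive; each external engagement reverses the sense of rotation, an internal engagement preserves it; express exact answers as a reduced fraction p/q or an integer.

topology: fixed-axis compound train — 2 stages, target 527/576
target = 527/576 in lowest terms: an exact hit needs N1·N3 = k·527 and N2·N4 = k·576 for one integer k, every count in [12, 96]; additionally prefer no 1:1 stage (N1 ≠ N2, N3 ≠ N4)
k = 1: N1·N3 = 527 = 17·31, N2·N4 = 576 = 12·48
achieved = 17·31/(12·48) = 527/576; |achieved − target| = 0 ≤ 527/57600 ✓

N1=17 N2=12 N3=31 N4=48 achieved=527/576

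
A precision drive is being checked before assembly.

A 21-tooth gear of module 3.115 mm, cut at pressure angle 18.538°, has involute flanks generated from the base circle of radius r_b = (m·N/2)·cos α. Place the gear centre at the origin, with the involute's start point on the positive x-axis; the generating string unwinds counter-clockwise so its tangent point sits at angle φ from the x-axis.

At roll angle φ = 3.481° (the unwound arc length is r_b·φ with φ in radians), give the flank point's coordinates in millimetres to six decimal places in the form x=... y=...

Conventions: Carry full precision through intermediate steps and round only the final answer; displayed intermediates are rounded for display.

recognized (one wheel, involute flank): single-mesh tooth geometry, m = 3.115, N = 21
pitch radius r_p = m·N/2 = 3.115·21/2 = 32.707500
base radius r_b = r_p·cos α = 32.707500·cos 18.538° = 31.010406
roll angle φ = 3.481° = 0.06075491 rad
x = r_b·(cos φ + φ·sin φ) = 31.067585
y = r_b·(sin φ − φ·cos φ) = 0.002317

x=31.067585 y=0.002317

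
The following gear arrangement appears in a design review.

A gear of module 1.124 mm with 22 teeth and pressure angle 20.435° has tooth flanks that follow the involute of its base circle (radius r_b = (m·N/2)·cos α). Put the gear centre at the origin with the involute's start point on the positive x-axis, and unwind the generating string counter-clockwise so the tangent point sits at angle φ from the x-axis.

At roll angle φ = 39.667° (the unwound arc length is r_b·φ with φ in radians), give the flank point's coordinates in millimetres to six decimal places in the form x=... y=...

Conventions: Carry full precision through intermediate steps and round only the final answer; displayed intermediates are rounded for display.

x=14.038567 y=1.221149

recognized (one wheel, involute flank): single-mesh tooth geometry, m = 1.124, N = 22
pitch radius r_p = m·N/2 = 1.124·22/2 = 12.364000
base radius r_b = r_p·cos α = 12.364000·cos 20.435° = 11.585920
roll angle φ = 39.667° = 0.69231975 rad
x = r_b·(cos φ + φ·sin φ) = 14.038567
y = r_b·(sin φ − φ·cos φ) = 1.221149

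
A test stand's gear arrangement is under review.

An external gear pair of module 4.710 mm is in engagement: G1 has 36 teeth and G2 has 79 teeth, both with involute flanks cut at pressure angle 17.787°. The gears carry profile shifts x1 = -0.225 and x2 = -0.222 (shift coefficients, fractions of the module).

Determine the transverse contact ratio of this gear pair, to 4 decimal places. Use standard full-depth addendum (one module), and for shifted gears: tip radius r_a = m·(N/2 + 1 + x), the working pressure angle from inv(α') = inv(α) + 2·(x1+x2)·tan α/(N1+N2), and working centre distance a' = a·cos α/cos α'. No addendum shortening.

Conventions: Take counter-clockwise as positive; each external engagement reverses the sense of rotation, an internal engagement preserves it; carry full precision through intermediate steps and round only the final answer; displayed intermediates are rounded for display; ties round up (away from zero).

2.0395

recognized (one external pair, fixed centres): single-mesh tooth geometry, m = 4.710, N1 = 36, N2 = 79
base radii: r_b1 = 80.727408, r_b2 = 177.151812
tip radii: r_a1 = 88.430250, r_a2 = 189.709380
inv(α') = inv(17.787°) + 2·(-0.225-0.222)·tan α/(36+79) = 0.00787891  ⇒  α' = 16.26448°
a' = a·cos α / cos α' = 270.8250·cos 17.787°/cos 16.26448° = 268.630041
action lengths: √(r_a1²−r_b1²) = 36.097018, √(r_a2²−r_b2²) = 67.874032
base pitch p_b = π·m·cos α = 14.089591
CR = (36.097018 + 67.874032 − 268.630041·sin 16.26448°)/14.089591 = 2.039476
contact ratio ≈ 2.0395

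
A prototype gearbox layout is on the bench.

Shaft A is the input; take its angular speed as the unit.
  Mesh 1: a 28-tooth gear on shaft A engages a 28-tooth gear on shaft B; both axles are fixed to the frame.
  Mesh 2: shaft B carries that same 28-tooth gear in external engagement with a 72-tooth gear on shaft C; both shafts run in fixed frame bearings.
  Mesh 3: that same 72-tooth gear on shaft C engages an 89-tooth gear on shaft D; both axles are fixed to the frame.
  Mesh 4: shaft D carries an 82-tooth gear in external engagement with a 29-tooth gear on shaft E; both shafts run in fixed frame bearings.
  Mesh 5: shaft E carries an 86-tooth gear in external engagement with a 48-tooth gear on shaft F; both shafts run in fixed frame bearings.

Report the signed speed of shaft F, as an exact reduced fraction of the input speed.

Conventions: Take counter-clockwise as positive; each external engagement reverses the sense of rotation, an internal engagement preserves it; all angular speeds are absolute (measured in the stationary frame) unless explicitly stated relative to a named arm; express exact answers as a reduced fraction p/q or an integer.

5-mesh fixed-axis compound train (all bearings frame-fixed)
mesh 1 [28T→28T]: |ω|/ω_in = 1×28/28 = 1, sense flips to −
mesh 2 [28T→72T]: |ω|/ω_in = 1×28/72 = 7/18, sense flips to +
mesh 3 [72T→89T]: |ω|/ω_in = (7/18)×72/89 = 28/89, sense flips to −
mesh 4 [82T→29T]: |ω|/ω_in = (28/89)×82/29 = 2296/2581, sense flips to +
mesh 5 [86T→48T]: |ω|/ω_in = (2296/2581)×86/48 = 12341/7743, sense flips to −
signed output speed (× input speed) = -12341/7743

-12341/7743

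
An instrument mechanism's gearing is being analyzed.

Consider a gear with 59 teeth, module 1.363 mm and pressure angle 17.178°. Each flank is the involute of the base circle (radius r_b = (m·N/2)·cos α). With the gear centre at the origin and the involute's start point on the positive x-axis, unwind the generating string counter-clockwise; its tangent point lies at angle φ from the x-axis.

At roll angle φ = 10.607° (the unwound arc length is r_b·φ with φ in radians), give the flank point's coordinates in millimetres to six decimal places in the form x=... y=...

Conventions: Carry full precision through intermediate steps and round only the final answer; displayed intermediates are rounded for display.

class = single-mesh tooth geometry [base-circle involute, m = 1.363, 59T]
pitch radius r_p = m·N/2 = 1.363·59/2 = 40.208500
base radius r_b = r_p·cos α = 40.208500·cos 17.178° = 38.414873
roll angle φ = 10.607° = 0.18512707 rad
x = r_b·(cos φ + φ·sin φ) = 39.067521
y = r_b·(sin φ − φ·cos φ) = 0.080965

x=39.067521 y=0.080965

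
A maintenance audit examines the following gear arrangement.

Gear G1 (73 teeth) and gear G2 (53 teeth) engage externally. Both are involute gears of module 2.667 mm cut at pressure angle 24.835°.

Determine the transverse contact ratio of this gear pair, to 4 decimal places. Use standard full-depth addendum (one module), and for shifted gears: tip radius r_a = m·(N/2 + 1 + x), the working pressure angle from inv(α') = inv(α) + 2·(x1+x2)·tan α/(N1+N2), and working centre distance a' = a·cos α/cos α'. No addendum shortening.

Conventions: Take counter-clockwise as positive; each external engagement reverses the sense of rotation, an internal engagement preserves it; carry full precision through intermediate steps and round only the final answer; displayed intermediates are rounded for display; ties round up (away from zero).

topology: single-mesh involute geometry — m = 2.667, 73T/53T pair
base radii: r_b1 = 88.343093, r_b2 = 64.139506
tip radii: r_a1 = 100.012500, r_a2 = 73.342500
no profile shift: α' = α, a' = a
action lengths: √(r_a1²−r_b1²) = 46.882812, √(r_a2²−r_b2²) = 35.570297
base pitch p_b = π·m·cos α = 7.603781
CR = (46.882812 + 35.570297 − 168.021000·sin 24.83500°)/7.603781 = 1.562800
contact ratio ≈ 1.5628

1.5628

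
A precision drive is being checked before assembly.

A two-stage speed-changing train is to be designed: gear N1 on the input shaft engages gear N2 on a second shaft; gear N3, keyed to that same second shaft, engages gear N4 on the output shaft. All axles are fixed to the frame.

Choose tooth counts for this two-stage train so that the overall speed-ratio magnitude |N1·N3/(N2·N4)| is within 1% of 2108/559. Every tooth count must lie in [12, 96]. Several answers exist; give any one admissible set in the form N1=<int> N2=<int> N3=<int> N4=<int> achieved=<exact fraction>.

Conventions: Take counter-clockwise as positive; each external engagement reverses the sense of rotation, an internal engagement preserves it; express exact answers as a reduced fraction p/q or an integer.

class = fixed-axis compound train [2-stage, 2108/559 wanted]
target = 2108/559 in lowest terms: an exact hit needs N1·N3 = k·2108 and N2·N4 = k·559 for one integer k, every count in [12, 96]; additionally prefer no 1:1 stage (N1 ≠ N2, N3 ≠ N4)
k = 1: N1·N3 = 2108 = 31·68, N2·N4 = 559 = 13·43
achieved = 31·68/(13·43) = 2108/559; |achieved − target| = 0 ≤ 527/13975 ✓

N1=31 N2=13 N3=68 N4=43 achieved=2108/559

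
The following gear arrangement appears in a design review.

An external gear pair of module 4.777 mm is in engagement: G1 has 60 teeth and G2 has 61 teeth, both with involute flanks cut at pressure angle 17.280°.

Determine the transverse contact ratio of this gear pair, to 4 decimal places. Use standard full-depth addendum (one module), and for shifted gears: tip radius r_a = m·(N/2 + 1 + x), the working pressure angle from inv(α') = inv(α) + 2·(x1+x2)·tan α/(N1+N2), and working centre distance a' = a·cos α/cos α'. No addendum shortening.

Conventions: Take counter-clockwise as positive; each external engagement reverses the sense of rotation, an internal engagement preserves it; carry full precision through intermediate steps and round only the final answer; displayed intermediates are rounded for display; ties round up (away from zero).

1.9607

recognized (one external pair, fixed centres): single-mesh tooth geometry, m = 4.777, N1 = 60, N2 = 61
base radii: r_b1 = 136.841638, r_b2 = 139.122332
tip radii: r_a1 = 148.087000, r_a2 = 150.475500
no profile shift: α' = α, a' = a
action lengths: √(r_a1²−r_b1²) = 56.604997, √(r_a2²−r_b2²) = 57.339802
base pitch p_b = π·m·cos α = 14.330023
CR = (56.604997 + 57.339802 − 289.008500·sin 17.28000°)/14.330023 = 1.960727
contact ratio ≈ 1.9607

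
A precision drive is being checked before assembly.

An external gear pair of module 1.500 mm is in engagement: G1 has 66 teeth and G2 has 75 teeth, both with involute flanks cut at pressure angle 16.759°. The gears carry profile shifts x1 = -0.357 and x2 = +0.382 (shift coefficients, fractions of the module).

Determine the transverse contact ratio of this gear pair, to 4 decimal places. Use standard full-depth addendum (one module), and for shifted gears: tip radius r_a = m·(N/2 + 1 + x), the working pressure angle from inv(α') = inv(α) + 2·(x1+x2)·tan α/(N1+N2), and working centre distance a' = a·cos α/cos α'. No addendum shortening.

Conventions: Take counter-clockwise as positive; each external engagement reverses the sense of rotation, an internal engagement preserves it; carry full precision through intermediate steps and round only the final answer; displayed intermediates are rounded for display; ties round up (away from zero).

recognized (one external pair, fixed centres): single-mesh tooth geometry, m = 1.500, N1 = 66, N2 = 75
base radii: r_b1 = 47.397541, r_b2 = 53.860842
tip radii: r_a1 = 50.464500, r_a2 = 58.323000
inv(α') = inv(16.759°) + 2·(-0.357+0.382)·tan α/(66+75) = 0.00874421  ⇒  α' = 16.82618°
a' = a·cos α / cos α' = 105.7500·cos 16.759°/cos 16.82618° = 105.787427
action lengths: √(r_a1²−r_b1²) = 17.324517, √(r_a2²−r_b2²) = 22.373691
base pitch p_b = π·m·cos α = 4.512235
CR = (17.324517 + 22.373691 − 105.787427·sin 16.82618°)/4.512235 = 2.011420
contact ratio ≈ 2.0114

2.0114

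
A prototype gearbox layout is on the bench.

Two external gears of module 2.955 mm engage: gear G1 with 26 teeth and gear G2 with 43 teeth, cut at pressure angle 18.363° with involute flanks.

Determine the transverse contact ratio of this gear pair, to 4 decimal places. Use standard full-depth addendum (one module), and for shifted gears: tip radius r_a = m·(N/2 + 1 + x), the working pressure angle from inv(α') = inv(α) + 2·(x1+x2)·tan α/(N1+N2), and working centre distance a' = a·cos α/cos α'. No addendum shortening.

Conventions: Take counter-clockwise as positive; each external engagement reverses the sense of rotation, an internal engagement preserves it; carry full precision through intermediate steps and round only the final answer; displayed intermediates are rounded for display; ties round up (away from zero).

1.7533

recognized (one external pair, fixed centres): single-mesh tooth geometry, m = 2.955, N1 = 26, N2 = 43
base radii: r_b1 = 36.458895, r_b2 = 60.297403
tip radii: r_a1 = 41.370000, r_a2 = 66.487500
no profile shift: α' = α, a' = a
action lengths: √(r_a1²−r_b1²) = 19.550598, √(r_a2²−r_b2²) = 28.014476
base pitch p_b = π·m·cos α = 8.810692
CR = (19.550598 + 28.014476 − 101.947500·sin 18.36300°)/8.810692 = 1.753315
contact ratio ≈ 1.7533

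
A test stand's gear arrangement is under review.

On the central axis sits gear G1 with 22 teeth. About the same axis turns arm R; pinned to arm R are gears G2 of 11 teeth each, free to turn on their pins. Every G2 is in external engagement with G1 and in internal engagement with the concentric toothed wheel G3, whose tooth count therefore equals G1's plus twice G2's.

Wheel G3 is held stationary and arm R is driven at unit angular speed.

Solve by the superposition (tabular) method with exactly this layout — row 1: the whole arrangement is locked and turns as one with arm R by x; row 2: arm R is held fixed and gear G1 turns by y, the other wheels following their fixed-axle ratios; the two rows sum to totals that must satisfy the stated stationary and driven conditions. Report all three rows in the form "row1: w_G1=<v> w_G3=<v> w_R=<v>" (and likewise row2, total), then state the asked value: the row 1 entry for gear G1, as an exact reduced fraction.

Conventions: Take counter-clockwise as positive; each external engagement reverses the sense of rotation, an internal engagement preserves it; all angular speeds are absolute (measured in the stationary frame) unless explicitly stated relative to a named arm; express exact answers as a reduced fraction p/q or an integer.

row1: w_G1=1 w_G3=1 w_R=1
row2: w_G1=2 w_G3=-1 w_R=0
total: w_G1=3 w_G3=0 w_R=1
asked value: 1

recognized (axles ride arm R): planetary set, 22/11/44 teeth
row 1 — lock + rotate with arm: ω_sun = ω_ring = ω_arm = x
row 2: sun turns y, ring = −(22/44)·y, arm 0
boundary: total ω_ring = x − (22/44)·y = 0 and total ω_arm = x = 1  ⇒  y = 2, x = 1
row 2 ring = −(22/44)·2 = -1
totals (row 1 + row 2): sun 1 + 2 = 3, ring 1 + (-1) = 0, arm 1 + 0 = 1
asked cell (row1, sun) = 1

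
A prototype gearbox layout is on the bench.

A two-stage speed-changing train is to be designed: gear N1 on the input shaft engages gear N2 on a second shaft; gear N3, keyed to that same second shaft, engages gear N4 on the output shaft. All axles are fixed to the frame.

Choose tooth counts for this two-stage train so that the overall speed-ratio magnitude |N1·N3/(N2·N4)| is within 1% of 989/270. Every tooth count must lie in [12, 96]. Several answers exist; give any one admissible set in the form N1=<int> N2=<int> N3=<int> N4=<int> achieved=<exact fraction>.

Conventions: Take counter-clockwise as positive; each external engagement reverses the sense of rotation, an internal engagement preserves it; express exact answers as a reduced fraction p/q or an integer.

2-stage fixed-axis compound train for ratio 989/270
target = 989/270 in lowest terms: an exact hit needs N1·N3 = k·989 and N2·N4 = k·270 for one integer k, every count in [12, 96]; additionally prefer no 1:1 stage (N1 ≠ N2, N3 ≠ N4)
k = 1: N1·N3 = 989 = 23·43, N2·N4 = 270 = 15·18
achieved = 23·43/(15·18) = 989/270; |achieved − target| = 0 ≤ 989/27000 ✓

N1=23 N2=15 N3=43 N4=18 achieved=989/270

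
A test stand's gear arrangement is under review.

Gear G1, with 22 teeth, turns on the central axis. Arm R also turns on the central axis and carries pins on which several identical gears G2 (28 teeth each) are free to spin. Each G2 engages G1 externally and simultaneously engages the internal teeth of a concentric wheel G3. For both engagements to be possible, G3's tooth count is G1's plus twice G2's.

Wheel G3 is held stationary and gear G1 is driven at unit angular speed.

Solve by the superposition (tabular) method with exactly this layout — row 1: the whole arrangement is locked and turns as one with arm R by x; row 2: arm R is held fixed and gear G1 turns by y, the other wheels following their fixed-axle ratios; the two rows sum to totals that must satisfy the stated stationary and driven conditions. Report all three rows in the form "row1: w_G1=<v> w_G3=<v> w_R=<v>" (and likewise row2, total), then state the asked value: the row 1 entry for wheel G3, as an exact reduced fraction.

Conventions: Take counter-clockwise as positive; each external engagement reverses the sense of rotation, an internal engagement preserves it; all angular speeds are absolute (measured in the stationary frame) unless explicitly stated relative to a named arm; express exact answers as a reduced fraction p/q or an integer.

topology: planetary set — G1 22T / G2 28T / G3 78T, arm = carrier (Willis)
superposition row 1 [locked train]: every member turns x
superposition row 2 [arm held]: sun y, ring −(22/78)·y, arm 0
boundary: total ω_ring = x − (22/78)·y = 0 and total ω_sun = x + y = 1  ⇒  y = 39/50, x = 11/50
row 2 ring = −(22/78)·39/50 = -11/50
totals (row 1 + row 2): sun 11/50 + 39/50 = 1, ring 11/50 + (-11/50) = 0, arm 11/50 + 0 = 11/50
asked cell (row1, ring) = 11/50

row1: w_G1=11/50 w_G3=11/50 w_R=11/50
row2: w_G1=39/50 w_G3=-11/50 w_R=0
total: w_G1=1 w_G3=0 w_R=11/50
asked value: 11/50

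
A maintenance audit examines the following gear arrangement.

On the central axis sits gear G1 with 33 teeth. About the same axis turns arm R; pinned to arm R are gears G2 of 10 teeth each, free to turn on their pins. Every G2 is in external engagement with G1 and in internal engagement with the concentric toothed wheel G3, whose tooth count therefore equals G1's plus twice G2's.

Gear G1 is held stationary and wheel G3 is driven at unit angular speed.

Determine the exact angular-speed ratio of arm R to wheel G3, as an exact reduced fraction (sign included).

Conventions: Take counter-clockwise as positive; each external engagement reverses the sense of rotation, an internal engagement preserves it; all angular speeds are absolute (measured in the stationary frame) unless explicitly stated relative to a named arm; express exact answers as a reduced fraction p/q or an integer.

recognized (axles ride arm R): planetary set, 33/10/53 teeth
ring teeth: 33 + 2·10 = 53
33(ω_sun−ω_arm) = −53(ω_ring−ω_arm),  ω_sun = 0, ω_ring = 1
33(0−ω_arm) = −53(1−ω_arm)  ⇒  86·ω_arm = 53  ⇒  ω_arm = 53/86
ω_out/ω_in = 53/86

53/86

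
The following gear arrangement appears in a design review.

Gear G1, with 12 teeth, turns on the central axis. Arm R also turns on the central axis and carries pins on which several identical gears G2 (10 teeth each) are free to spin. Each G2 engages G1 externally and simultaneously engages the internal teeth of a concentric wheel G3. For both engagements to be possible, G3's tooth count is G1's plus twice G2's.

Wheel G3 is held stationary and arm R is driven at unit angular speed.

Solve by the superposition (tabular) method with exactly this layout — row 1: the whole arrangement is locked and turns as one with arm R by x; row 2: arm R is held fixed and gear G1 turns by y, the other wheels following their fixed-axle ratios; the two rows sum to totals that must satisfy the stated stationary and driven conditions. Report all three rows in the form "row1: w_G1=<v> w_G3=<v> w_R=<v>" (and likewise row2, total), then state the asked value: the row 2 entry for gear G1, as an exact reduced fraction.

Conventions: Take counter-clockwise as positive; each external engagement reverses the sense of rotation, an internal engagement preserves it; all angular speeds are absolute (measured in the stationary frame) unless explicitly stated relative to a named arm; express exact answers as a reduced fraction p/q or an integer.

planetary set (12T centre, 10T on arm, 32T internal) — Willis relation
row 1: whole set turns with the arm by x
superposition row 2 [arm held]: sun y, ring −(12/32)·y, arm 0
boundary: total ω_ring = x − (12/32)·y = 0 and total ω_arm = x = 1  ⇒  y = 8/3, x = 1
row 2 ring = −(12/32)·8/3 = -1
totals (row 1 + row 2): sun 1 + 8/3 = 11/3, ring 1 + (-1) = 0, arm 1 + 0 = 1
asked cell (row2, sun) = 8/3

row1: w_G1=1 w_G3=1 w_R=1
row2: w_G1=8/3 w_G3=-1 w_R=0
total: w_G1=11/3 w_G3=0 w_R=1
asked value: 8/3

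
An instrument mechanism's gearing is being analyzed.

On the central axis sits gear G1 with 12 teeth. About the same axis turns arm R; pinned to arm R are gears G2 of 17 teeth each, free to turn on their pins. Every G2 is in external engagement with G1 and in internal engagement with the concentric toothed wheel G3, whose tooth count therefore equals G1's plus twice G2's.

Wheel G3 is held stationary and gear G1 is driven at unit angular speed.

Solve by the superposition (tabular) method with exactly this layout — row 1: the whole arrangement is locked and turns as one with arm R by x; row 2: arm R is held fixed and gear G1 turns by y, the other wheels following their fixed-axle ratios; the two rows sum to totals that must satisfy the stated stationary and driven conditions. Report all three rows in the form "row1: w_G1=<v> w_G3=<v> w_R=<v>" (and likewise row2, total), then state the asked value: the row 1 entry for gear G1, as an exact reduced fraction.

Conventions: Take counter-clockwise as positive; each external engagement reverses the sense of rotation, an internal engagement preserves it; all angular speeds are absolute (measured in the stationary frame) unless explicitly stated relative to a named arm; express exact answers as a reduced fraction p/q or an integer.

class = planetary set [G3 = 12+2·17 = 46; Willis about the carrier]
row 1: whole set turns with the arm by x
row 2 — arm fixed, fixed-axis ratios: sun y, ring −(12/46)·y, arm 0
boundary: total ω_ring = x − (12/46)·y = 0 and total ω_sun = x + y = 1  ⇒  y = 23/29, x = 6/29
row 2 ring = −(12/46)·23/29 = -6/29
totals (row 1 + row 2): sun 6/29 + 23/29 = 1, ring 6/29 + (-6/29) = 0, arm 6/29 + 0 = 6/29
asked cell (row1, sun) = 6/29

row1: w_G1=6/29 w_G3=6/29 w_R=6/29
row2: w_G1=23/29 w_G3=-6/29 w_R=0
total: w_G1=1 w_G3=0 w_R=6/29
asked value: 6/29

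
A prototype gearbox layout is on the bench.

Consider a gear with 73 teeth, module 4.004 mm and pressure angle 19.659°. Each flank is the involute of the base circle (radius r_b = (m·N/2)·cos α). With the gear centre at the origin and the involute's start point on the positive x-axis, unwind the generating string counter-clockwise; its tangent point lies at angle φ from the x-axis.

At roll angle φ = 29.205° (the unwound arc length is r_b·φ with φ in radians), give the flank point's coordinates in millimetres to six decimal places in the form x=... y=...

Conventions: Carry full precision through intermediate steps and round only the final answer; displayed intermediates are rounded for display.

recognized (one wheel, involute flank): single-mesh tooth geometry, m = 4.004, N = 73
pitch radius r_p = m·N/2 = 4.004·73/2 = 146.146000
base radius r_b = r_p·cos α = 146.146000·cos 19.659° = 137.627372
roll angle φ = 29.205° = 0.50972341 rad
x = r_b·(cos φ + φ·sin φ) = 154.361735
y = r_b·(sin φ − φ·cos φ) = 5.919177

x=154.361735 y=5.919177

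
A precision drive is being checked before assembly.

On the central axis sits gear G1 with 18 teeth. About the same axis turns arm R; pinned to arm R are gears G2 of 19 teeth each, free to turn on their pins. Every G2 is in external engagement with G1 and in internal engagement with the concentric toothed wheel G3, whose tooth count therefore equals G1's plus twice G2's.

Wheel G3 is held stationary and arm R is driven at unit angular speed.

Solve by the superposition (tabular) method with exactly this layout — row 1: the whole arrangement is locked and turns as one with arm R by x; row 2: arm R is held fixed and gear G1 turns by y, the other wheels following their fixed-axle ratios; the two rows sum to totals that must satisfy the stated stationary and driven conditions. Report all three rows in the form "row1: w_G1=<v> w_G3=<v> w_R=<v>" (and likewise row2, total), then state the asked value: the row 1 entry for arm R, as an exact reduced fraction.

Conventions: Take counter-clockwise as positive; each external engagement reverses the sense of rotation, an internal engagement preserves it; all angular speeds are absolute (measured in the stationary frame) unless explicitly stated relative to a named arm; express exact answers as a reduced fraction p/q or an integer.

row1: w_G1=1 w_G3=1 w_R=1
row2: w_G1=28/9 w_G3=-1 w_R=0
total: w_G1=37/9 w_G3=0 w_R=1
asked value: 1

planetary set (18T centre, 19T on arm, 56T internal) — Willis relation
row 1: whole set turns with the arm by x
superposition row 2 [arm held]: sun y, ring −(18/56)·y, arm 0
boundary: total ω_ring = x − (18/56)·y = 0 and total ω_arm = x = 1  ⇒  y = 28/9, x = 1
row 2 ring = −(18/56)·28/9 = -1
totals (row 1 + row 2): sun 1 + 28/9 = 37/9, ring 1 + (-1) = 0, arm 1 + 0 = 1
asked cell (row1, arm) = 1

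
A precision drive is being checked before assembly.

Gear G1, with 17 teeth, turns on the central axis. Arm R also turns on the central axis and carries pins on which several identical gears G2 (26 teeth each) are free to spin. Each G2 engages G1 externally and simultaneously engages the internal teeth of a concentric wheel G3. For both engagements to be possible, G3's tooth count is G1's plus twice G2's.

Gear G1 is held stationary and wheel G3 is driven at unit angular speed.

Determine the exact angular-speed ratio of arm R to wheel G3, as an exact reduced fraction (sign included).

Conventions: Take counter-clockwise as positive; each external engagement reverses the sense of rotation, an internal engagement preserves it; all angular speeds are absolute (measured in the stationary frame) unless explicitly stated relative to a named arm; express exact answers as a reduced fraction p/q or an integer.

class = planetary set [G3 = 17+2·26 = 69; Willis about the carrier]
ring teeth: 17 + 2·26 = 69
17(ω_sun−ω_arm) = −69(ω_ring−ω_arm),  ω_sun = 0, ω_ring = 1
17(0−ω_arm) = −69(1−ω_arm)  ⇒  86·ω_arm = 69  ⇒  ω_arm = 69/86
ω_out/ω_in = 69/86

69/86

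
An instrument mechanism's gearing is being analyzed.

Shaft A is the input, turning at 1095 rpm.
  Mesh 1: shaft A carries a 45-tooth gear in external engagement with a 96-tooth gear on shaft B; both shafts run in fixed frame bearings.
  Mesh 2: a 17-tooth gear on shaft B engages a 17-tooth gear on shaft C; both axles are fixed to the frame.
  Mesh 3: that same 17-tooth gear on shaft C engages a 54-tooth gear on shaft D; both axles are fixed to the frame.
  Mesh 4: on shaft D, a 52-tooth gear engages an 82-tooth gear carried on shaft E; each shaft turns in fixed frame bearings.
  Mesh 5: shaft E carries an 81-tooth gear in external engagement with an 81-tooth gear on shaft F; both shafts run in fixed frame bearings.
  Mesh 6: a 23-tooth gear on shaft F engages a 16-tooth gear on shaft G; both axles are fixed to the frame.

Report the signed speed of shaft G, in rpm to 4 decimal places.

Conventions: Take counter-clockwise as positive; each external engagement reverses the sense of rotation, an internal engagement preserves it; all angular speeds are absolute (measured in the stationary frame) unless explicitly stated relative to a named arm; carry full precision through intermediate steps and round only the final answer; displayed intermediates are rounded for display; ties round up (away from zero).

+147.3017 rpm

class = fixed-axis compound train [6 meshes; 6 ratios multiply, 6 sense flips]
mesh 1 [45T→96T]: ω = 1095.0000×45/96 = 513.2813 rpm, sense flips to −
mesh 2 [17T→17T]: ω = 513.2813×17/17 = 513.2813 rpm, sense flips to +
mesh 3 [17T→54T]: ω = 513.2813×17/54 = 161.5885 rpm, sense flips to −
mesh 4 [52T→82T]: ω = 161.5885×52/82 = 102.4708 rpm, sense flips to +
mesh 5 [81T→81T]: ω = 102.4708×81/81 = 102.4708 rpm, sense flips to −
mesh 6 [23T→16T]: ω = 102.4708×23/16 = 147.3017 rpm, sense flips to +
signed output speed = +147.3017 rpm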